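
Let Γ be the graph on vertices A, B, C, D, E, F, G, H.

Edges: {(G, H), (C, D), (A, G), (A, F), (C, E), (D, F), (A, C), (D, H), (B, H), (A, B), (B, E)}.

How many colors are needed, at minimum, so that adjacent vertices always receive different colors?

The cycle F-A-G-H-D-F has odd length 5, so it cannot be 2-colored; at least 3 colors are needed.
3 colors suffice: color red → {A, E, H}; color blue → {B, C, F, G}; color green → {D}. No two adjacent vertices share a color.

3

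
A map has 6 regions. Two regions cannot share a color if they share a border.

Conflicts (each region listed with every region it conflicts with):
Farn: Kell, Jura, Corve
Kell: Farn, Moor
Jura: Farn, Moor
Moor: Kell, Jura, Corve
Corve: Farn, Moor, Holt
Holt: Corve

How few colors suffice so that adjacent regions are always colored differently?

2

Jura and Moor conflict, so at least 2 colors are needed.
2 colors suffice: color 1 → {Kell, Jura, Corve}; color 2 → {Farn, Moor, Holt}. Each listed conflict is separated.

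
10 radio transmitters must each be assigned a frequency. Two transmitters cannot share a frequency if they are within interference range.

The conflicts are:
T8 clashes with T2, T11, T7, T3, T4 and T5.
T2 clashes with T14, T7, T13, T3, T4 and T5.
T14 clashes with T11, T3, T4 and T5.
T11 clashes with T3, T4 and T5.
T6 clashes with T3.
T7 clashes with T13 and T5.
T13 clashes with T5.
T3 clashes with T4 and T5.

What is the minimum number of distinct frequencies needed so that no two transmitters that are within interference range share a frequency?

4

T2, T14, T3, T5 pairwise conflict, so at least 4 frequencies are needed.
4 frequencies suffice: T8=4, T2=2, T14=4, T11=2, T6=1, T7=3, T13=4, T3=3, T4=1, T5=1. No two conflicting transmitters share a frequency.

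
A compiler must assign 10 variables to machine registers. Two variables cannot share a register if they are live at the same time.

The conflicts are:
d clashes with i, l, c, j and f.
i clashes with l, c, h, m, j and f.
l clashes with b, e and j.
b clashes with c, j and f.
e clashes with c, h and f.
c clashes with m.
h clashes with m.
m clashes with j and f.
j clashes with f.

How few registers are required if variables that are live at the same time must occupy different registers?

i, m, j, f all conflict with each other, so at least 4 registers are needed.
4 registers suffice: register 1 → {i, b, e}; register 2 → {l, c, h, f}; register 3 → {j}; register 4 → {d, m}. Each listed conflict is separated.

4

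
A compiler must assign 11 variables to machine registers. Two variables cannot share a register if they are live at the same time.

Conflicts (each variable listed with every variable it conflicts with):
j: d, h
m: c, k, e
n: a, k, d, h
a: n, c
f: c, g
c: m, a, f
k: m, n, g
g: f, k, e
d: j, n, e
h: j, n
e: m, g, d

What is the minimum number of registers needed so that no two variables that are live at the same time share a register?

3

The cycle c-a-n-k-m-c has odd length 5, so it cannot be 2-colored; at least 3 registers are needed.
3 registers suffice: register 1 → {j, n, c, e}; register 2 → {m, a, g, d, h}; register 3 → {f, k}. Every pair that conflicts lands in different registers.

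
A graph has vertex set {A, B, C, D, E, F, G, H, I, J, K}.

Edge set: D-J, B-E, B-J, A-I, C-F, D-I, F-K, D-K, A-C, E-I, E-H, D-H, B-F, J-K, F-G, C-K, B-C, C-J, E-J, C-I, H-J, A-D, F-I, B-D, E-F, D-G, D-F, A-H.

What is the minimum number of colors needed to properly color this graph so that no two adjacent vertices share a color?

3

D, J, K form a triangle, so at least 3 colors are needed.
3 colors suffice: color 1 → {C, D, E}; color 2 → {A, F, J}; color 3 → {B, G, H, I, K}. Every edge joins two different colors.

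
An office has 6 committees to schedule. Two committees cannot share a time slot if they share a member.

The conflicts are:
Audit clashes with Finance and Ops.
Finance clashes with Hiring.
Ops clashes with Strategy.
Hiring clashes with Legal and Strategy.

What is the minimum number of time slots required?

The cycle Finance-Hiring-Strategy-Ops-Audit-Finance has odd length 5, so it cannot be 2-colored; at least 3 time slots are needed.
3 time slots suffice: time slot 1 → {Audit, Hiring}; time slot 2 → {Finance, Legal, Strategy}; time slot 3 → {Ops}. No two conflicting committees share a time slot.

3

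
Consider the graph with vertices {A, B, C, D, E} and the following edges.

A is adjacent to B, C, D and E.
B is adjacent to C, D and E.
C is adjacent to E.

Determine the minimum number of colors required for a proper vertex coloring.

4

A, B, C, E are mutually adjacent (a clique of size 4), so at least 4 colors are needed.
4 colors suffice: color 1 → {B}; color 2 → {A}; color 3 → {C, D}; color 4 → {E}. Each edge has distinct colors on its endpoints.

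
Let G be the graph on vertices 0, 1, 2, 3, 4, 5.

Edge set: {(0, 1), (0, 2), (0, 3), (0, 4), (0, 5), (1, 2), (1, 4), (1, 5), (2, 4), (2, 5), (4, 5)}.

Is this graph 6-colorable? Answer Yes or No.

Yes

The chromatic number is 5. 0, 1, 2, 4, 5 are mutually adjacent (a clique of size 5), so at least 5 colors are needed.
5 colors suffice: color red → {0}; color blue → {2, 3}; color green → {5}; color yellow → {4}; color purple → {1}.
Since 6 ≥ 5, a proper 6-coloring certainly exists.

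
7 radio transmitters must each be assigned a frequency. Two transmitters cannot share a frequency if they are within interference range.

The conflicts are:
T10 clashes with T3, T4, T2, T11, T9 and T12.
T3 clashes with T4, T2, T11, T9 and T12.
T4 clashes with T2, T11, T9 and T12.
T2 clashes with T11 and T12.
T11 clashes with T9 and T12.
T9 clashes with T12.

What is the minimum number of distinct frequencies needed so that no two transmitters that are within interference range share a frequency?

T10, T3, T4, T2, T11, T12 pairwise conflict, so at least 6 frequencies are needed.
Using 6 frequencies: T10=1, T3=2, T4=4, T2=6, T11=3, T9=6, T12=5. Every pair that conflicts lands in different frequencies.

6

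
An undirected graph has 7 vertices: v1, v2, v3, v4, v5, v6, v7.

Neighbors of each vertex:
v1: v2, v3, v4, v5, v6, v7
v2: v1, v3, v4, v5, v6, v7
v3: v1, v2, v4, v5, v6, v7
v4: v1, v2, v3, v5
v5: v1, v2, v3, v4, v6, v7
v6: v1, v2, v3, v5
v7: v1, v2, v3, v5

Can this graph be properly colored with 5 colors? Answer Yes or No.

Yes

The chromatic number is 5. v1, v2, v3, v4, v5 form a clique, so at least 5 colors are needed.
5 colors suffice: v1=1, v2=4, v3=2, v4=5, v5=3, v6=5, v7=5.
That is already a proper 5-coloring.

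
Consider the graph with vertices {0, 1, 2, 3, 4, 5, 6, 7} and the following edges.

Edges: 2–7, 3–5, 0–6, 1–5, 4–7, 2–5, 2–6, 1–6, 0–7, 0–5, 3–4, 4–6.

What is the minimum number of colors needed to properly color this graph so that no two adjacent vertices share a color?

3

The cycle 3-4-6-1-5-3 has odd length 5, so it cannot be 2-colored; at least 3 colors are needed.
A valid assignment using 3 colors: 0=b, 1=b, 2=b, 3=c, 4=b, 5=a, 6=a, 7=a. Each edge has distinct colors on its endpoints.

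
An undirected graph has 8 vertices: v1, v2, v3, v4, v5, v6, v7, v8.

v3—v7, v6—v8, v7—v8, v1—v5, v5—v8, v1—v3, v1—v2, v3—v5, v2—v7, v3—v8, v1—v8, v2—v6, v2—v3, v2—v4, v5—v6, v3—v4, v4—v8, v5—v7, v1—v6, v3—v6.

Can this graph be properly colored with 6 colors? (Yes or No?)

Yes

The chromatic number is 5. v1, v3, v5, v6, v8 are mutually adjacent (a clique of size 5), so at least 5 colors are needed.
A valid assignment using 5 colors: v1=5, v2=2, v3=1, v4=3, v5=4, v6=3, v7=3, v8=2.
Since 6 ≥ 5, a proper 6-coloring certainly exists.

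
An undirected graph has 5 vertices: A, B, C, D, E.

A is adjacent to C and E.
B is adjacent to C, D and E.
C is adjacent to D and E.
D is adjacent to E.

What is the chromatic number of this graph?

B, C, D, E are mutually adjacent (a clique of size 4), so at least 4 colors are needed.
A valid assignment using 4 colors: A=green, B=green, C=blue, D=yellow, E=red. Each edge has distinct colors on its endpoints.

4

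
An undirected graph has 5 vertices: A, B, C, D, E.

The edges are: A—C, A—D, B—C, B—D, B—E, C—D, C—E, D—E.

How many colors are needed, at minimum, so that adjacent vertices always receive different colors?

B, C, D, E are pairwise adjacent (a clique of size 4), so at least 4 colors are needed.
4 colors suffice: color 1 → {C}; color 2 → {D}; color 3 → {A, B}; color 4 → {E}. Each edge has distinct colors on its endpoints.

4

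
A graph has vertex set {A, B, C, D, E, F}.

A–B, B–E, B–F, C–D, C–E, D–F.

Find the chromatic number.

3

The cycle E-C-D-F-B-E has odd length 5, so it cannot be 2-colored; at least 3 colors are needed.
3 colors suffice: color red → {B, D}; color blue → {A, E, F}; color green → {C}. No two adjacent vertices share a color.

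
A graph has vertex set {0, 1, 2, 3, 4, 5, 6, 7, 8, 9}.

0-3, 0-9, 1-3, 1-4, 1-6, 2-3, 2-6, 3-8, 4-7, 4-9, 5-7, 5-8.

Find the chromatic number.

The cycle 1-4-9-0-3-1 has odd length 5, so it cannot be 2-colored; at least 3 colors are needed.
3 colors suffice: color red → {3, 4, 5, 6}; color blue → {1, 2, 7, 8, 9}; color green → {0}. No two adjacent vertices share a color.

3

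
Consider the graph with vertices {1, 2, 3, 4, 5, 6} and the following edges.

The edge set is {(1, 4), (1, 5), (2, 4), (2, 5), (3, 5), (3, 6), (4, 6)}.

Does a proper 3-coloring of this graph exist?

The chromatic number is 3. The cycle 6-4-2-5-3-6 has odd length 5, so it cannot be 2-colored; at least 3 colors are needed.
3 colors suffice: color red → {4, 5}; color blue → {1, 2, 3}; color green → {6}.
That is already a proper 3-coloring.

Yes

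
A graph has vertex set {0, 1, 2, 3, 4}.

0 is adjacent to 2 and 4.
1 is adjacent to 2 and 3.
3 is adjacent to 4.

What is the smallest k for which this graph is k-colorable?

The cycle 3-4-0-2-1-3 has odd length 5, so it cannot be 2-colored; at least 3 colors are needed.
3 colors suffice: 0=red, 1=red, 2=blue, 3=green, 4=blue. Each edge has distinct colors on its endpoints.

3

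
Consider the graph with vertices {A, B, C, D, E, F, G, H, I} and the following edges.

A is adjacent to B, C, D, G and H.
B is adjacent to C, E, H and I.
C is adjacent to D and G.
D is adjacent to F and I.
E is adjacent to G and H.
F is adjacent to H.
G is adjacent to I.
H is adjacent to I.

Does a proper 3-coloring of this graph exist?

Yes

The chromatic number is 3. B, E, H form a triangle, so at least 3 colors are needed.
3 colors suffice: color red → {C, H}; color blue → {A, E, F, I}; color green → {B, D, G}.
That is already a proper 3-coloring.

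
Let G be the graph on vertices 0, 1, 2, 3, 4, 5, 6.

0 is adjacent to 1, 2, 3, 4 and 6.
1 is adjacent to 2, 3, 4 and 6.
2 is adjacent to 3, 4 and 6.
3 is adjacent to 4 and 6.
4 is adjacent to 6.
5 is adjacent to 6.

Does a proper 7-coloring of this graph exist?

Yes

The chromatic number is 6. 0, 1, 2, 3, 4, 6 are pairwise adjacent (a clique of size 6), so at least 6 colors are needed.
6 colors suffice: 0=e, 1=f, 2=b, 3=d, 4=c, 5=b, 6=a.
Since 7 ≥ 6, a proper 7-coloring certainly exists.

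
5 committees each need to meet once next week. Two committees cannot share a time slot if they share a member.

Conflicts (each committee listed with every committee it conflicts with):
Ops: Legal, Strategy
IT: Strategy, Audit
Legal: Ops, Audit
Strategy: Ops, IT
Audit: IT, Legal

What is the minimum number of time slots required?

3

The cycle IT-Strategy-Ops-Legal-Audit-IT has odd length 5, so it cannot be 2-colored; at least 3 time slots are needed.
Using 3 time slots: Ops=1, IT=2, Legal=2, Strategy=3, Audit=1. Each listed conflict is separated.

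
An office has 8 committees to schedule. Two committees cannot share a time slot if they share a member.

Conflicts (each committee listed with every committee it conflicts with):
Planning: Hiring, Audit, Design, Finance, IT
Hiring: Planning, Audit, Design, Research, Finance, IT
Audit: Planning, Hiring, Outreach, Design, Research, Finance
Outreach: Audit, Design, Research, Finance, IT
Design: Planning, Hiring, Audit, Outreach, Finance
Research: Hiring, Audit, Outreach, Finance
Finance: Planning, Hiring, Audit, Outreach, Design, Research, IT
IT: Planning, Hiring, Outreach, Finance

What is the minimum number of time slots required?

5

Planning, Hiring, Audit, Design, Finance all conflict with each other, so at least 5 time slots are needed.
A valid assignment using 5 time slots: Planning=4, Hiring=3, Audit=2, Outreach=3, Design=5, Research=4, Finance=1, IT=2. Each listed conflict is separated.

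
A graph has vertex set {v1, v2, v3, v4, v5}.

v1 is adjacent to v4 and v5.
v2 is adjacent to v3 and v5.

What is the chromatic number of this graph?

2

v2 and v5 are adjacent, so at least 2 colors are needed.
2 colors suffice: color red → {v1, v2}; color blue → {v3, v4, v5}. No two adjacent vertices share a color.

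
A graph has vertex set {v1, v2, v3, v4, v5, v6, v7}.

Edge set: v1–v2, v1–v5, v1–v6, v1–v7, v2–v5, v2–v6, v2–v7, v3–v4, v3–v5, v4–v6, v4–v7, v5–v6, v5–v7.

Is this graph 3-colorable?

No

v1, v2, v5, v6 are pairwise adjacent (a clique of size 4), so at least 4 colors are needed.
So 3 colors are not enough.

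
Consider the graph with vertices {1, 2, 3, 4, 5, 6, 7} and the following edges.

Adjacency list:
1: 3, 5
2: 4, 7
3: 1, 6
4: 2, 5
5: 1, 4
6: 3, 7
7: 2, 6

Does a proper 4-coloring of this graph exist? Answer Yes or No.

Yes

The chromatic number is 3. The cycle 2-4-5-1-3-6-7-2 has odd length 7, so it cannot be 2-colored; at least 3 colors are needed.
One proper 3-coloring: 1=red, 2=red, 3=blue, 4=green, 5=blue, 6=red, 7=blue.
Since 4 ≥ 3, a proper 4-coloring certainly exists.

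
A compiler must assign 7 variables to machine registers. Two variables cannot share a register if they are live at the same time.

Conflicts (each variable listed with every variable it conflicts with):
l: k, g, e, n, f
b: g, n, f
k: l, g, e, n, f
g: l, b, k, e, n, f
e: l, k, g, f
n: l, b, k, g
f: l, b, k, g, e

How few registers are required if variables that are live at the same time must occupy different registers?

l, k, g, e, f all conflict with each other, so at least 5 registers are needed.
5 registers suffice: l=3, b=2, k=2, g=1, e=5, n=4, f=4. No two conflicting variables share a register.

5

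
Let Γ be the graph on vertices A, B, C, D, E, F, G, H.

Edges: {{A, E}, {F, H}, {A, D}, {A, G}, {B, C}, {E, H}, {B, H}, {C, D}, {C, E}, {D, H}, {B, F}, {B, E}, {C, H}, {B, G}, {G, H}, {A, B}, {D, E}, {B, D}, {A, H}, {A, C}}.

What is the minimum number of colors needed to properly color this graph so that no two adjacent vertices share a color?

6

A, B, C, D, E, H are mutually adjacent (a clique of size 6), so at least 6 colors are needed.
A valid assignment using 6 colors: A=3, B=2, C=4, D=6, E=5, F=3, G=4, H=1. Every edge joins two different colors.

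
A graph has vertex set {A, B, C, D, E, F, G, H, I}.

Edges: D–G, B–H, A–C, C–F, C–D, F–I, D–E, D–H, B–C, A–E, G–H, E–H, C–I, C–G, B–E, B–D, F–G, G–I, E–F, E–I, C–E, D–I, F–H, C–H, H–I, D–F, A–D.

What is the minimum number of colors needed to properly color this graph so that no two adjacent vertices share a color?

C, D, F, G, H, I form a clique, so at least 6 colors are needed.
A valid assignment using 6 colors: A=3, B=5, C=1, D=2, E=4, F=6, G=4, H=3, I=5. Each edge has distinct colors on its endpoints.

6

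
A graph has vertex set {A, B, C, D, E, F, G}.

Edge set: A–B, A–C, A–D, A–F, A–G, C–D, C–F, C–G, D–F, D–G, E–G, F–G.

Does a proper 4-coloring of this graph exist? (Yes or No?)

A, C, D, F, G are pairwise adjacent (a clique of size 5), so at least 5 colors are needed.
So 4 colors are not enough.

No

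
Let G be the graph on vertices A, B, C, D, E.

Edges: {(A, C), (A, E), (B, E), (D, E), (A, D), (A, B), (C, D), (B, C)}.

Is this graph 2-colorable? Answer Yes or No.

No

A, C, D form a triangle, so at least 3 colors are needed.
So 2 colors are not enough.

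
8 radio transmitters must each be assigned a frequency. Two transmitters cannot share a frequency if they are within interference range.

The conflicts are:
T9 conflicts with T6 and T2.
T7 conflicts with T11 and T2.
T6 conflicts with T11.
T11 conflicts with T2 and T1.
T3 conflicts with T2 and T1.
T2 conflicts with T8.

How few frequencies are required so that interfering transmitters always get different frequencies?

3

T7, T11, T2 all conflict with each other, so at least 3 frequencies are needed.
3 frequencies suffice: frequency 1 → {T6, T2, T1}; frequency 2 → {T9, T11, T3, T8}; frequency 3 → {T7}. Each listed conflict is separated.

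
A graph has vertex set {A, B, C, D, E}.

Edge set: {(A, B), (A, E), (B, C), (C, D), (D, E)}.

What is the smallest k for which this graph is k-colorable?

The cycle B-A-E-D-C-B has odd length 5, so it cannot be 2-colored; at least 3 colors are needed.
3 colors suffice: color red → {C, E}; color blue → {A, D}; color green → {B}. Each edge has distinct colors on its endpoints.

3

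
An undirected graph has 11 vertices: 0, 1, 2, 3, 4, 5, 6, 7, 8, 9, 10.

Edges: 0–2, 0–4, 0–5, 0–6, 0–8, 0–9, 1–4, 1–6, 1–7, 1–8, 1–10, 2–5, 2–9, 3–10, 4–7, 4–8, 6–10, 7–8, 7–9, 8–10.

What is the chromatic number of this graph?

4

1, 4, 7, 8 are pairwise adjacent (a clique of size 4), so at least 4 colors are needed.
4 colors suffice: color red → {0, 1, 3}; color blue → {2, 6, 8}; color green → {4, 5, 9, 10}; color yellow → {7}. Each edge has distinct colors on its endpoints.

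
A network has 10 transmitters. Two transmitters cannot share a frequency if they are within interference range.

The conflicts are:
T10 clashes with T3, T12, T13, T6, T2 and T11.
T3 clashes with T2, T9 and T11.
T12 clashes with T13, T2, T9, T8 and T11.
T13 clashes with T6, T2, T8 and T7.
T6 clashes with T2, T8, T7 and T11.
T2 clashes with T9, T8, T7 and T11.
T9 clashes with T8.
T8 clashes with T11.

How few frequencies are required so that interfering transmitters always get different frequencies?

T13, T6, T2, T7 are mutually in conflict, so at least 4 frequencies are needed.
4 frequencies suffice: frequency 1 → {T2}; frequency 2 → {T3, T12, T6}; frequency 3 → {T13, T9, T11}; frequency 4 → {T10, T8, T7}. Each listed conflict is separated.

4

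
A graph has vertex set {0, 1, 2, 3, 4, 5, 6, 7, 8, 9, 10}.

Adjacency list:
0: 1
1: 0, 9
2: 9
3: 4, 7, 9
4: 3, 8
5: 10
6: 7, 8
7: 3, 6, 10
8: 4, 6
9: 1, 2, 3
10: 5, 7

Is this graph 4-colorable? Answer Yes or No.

The chromatic number is 3. The cycle 4-3-7-6-8-4 has odd length 5, so it cannot be 2-colored; at least 3 colors are needed.
One proper 3-coloring: 0=a, 1=b, 2=b, 3=b, 4=a, 5=a, 6=b, 7=a, 8=c, 9=a, 10=b.
Since 4 ≥ 3, a proper 4-coloring certainly exists.

Yes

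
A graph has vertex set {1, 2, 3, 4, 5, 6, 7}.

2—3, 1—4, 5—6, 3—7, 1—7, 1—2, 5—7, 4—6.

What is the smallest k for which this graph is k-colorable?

The cycle 4-1-7-5-6-4 has odd length 5, so it cannot be 2-colored; at least 3 colors are needed.
3 colors suffice: color a → {2, 6, 7}; color b → {1, 3, 5}; color c → {4}. Each edge has distinct colors on its endpoints.

3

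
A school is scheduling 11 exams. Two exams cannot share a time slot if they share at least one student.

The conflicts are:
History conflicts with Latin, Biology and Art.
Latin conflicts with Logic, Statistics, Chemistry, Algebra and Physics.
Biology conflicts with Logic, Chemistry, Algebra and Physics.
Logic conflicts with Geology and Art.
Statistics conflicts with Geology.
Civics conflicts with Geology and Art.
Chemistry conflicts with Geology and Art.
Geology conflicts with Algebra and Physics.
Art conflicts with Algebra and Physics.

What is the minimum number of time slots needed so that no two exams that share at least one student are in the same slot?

Logic and Geology conflict, so at least 2 time slots are needed.
2 time slots suffice: time slot 1 → {Latin, Biology, Geology, Art}; time slot 2 → {History, Logic, Statistics, Civics, Chemistry, Algebra, Physics}. No two conflicting exams share a time slot.

2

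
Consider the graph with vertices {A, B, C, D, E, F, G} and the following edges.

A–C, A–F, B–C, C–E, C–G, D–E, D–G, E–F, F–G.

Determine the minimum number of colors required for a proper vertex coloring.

2

D and G are adjacent, so at least 2 colors are needed.
A valid assignment using 2 colors: A=2, B=2, C=1, D=1, E=2, F=1, G=2. Each edge has distinct colors on its endpoints.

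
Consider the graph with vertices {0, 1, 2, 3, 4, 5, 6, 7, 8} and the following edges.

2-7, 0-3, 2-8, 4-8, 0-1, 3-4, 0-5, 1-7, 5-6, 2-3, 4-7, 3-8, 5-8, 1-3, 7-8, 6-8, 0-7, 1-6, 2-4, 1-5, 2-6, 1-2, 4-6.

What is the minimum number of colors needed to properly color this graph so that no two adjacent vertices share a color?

4

2, 4, 7, 8 are mutually adjacent (a clique of size 4), so at least 4 colors are needed.
4 colors suffice: color red → {1, 8}; color blue → {2, 5}; color green → {0, 4}; color yellow → {3, 6, 7}. No two adjacent vertices share a color.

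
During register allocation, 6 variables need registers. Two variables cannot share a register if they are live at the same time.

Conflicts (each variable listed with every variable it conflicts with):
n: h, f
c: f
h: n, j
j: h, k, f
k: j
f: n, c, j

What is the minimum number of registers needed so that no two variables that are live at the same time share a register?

j and k conflict, so at least 2 registers are needed.
A valid assignment using 2 registers: n=1, c=1, h=2, j=1, k=2, f=2. No two conflicting variables share a register.

2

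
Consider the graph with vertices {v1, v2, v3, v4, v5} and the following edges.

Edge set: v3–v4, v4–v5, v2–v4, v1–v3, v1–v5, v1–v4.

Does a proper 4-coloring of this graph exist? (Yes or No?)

Yes

The chromatic number is 3. v1, v4, v5 form a triangle, so at least 3 colors are needed.
A valid assignment using 3 colors: v1=blue, v2=blue, v3=green, v4=red, v5=green.
Since 4 ≥ 3, a proper 4-coloring certainly exists.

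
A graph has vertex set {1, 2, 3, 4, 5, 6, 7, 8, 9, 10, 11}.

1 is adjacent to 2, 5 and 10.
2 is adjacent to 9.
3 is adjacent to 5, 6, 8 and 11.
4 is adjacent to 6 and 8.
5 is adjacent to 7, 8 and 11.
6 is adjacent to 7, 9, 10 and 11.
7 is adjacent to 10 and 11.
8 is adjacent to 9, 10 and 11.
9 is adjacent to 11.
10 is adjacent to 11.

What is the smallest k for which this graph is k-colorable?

6, 7, 10, 11 form a clique, so at least 4 colors are needed.
4 colors suffice: color a → {1, 4, 11}; color b → {2, 6, 8}; color c → {5, 9, 10}; color d → {3, 7}. Every edge joins two different colors.

4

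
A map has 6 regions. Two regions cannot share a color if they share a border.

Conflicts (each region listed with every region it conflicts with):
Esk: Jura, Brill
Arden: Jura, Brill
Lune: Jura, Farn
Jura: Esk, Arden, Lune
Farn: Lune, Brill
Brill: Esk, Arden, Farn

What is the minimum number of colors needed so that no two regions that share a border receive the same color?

The cycle Lune-Jura-Arden-Brill-Farn-Lune has odd length 5, so it cannot be 2-colored; at least 3 colors are needed.
3 colors suffice: color 1 → {Jura, Brill}; color 2 → {Esk, Arden, Farn}; color 3 → {Lune}. Each listed conflict is separated.

3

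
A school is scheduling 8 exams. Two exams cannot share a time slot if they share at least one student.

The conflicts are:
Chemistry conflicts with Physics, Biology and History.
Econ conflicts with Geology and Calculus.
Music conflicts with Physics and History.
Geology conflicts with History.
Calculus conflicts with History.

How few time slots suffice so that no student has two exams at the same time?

Chemistry and Biology conflict, so at least 2 time slots are needed.
2 time slots suffice: Chemistry=2, Econ=1, Music=2, Physics=1, Geology=2, Calculus=2, Biology=1, History=1. Each listed conflict is separated.

2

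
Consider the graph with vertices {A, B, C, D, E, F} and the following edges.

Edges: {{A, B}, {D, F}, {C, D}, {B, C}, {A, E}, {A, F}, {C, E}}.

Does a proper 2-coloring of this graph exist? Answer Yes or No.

The cycle B-A-F-D-C-B has odd length 5, so it cannot be 2-colored; at least 3 colors are needed.
So 2 colors are not enough.

No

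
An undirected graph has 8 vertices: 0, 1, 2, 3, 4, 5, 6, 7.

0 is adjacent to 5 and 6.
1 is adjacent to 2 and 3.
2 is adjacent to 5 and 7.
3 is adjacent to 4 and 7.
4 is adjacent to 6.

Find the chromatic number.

3

The cycle 4-6-0-5-2-7-3-4 has odd length 7, so it cannot be 2-colored; at least 3 colors are needed.
A valid assignment using 3 colors: 0=green, 1=blue, 2=red, 3=red, 4=blue, 5=blue, 6=red, 7=blue. Every edge joins two different colors.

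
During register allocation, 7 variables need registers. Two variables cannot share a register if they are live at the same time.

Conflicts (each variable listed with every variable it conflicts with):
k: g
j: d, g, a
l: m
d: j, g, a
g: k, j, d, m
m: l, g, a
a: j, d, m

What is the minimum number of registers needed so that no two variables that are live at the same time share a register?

3

j, d, a pairwise conflict, so at least 3 registers are needed.
3 registers suffice: k=2, j=3, l=1, d=2, g=1, m=2, a=1. Each listed conflict is separated.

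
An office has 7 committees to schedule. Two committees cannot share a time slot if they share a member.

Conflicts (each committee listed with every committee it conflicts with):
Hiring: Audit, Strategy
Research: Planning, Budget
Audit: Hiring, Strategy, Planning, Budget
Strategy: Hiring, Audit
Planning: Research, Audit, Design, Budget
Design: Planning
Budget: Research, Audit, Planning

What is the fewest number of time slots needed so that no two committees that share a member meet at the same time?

Hiring, Audit, Strategy all conflict with each other, so at least 3 time slots are needed.
Using 3 time slots: Hiring=3, Research=2, Audit=2, Strategy=1, Planning=1, Design=2, Budget=3. Each listed conflict is separated.

3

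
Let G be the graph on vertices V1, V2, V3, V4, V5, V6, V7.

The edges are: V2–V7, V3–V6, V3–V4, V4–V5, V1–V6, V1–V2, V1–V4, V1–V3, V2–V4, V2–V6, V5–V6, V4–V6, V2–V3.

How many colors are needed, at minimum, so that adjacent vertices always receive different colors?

5

V1, V2, V3, V4, V6 form a clique, so at least 5 colors are needed.
5 colors suffice: color 1 → {V6, V7}; color 2 → {V2, V5}; color 3 → {V4}; color 4 → {V3}; color 5 → {V1}. No two adjacent vertices share a color.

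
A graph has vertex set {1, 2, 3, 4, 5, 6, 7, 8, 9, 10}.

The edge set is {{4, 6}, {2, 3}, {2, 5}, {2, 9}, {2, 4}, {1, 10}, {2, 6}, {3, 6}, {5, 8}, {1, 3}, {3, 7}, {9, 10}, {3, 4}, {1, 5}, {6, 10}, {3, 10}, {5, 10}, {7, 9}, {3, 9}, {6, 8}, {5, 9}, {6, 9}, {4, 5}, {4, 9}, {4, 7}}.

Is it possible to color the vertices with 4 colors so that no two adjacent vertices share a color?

No

2, 3, 4, 6, 9 are mutually adjacent (a clique of size 5), so at least 5 colors are needed.
So 4 colors are not enough.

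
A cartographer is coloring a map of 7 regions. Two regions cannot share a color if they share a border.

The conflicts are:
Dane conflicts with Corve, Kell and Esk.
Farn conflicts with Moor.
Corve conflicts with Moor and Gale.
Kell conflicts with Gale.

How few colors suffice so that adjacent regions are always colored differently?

2

Corve and Moor conflict, so at least 2 colors are needed.
A valid assignment using 2 colors: Dane=2, Farn=1, Corve=1, Kell=1, Esk=1, Moor=2, Gale=2. No two conflicting regions share a color.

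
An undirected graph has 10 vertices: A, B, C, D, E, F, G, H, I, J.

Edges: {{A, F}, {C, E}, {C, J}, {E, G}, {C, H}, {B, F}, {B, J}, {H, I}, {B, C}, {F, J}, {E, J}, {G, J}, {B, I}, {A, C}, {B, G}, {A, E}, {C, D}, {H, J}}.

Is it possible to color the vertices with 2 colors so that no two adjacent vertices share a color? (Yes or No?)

B, G, J form a triangle, so at least 3 colors are needed.
So 2 colors are not enough.

No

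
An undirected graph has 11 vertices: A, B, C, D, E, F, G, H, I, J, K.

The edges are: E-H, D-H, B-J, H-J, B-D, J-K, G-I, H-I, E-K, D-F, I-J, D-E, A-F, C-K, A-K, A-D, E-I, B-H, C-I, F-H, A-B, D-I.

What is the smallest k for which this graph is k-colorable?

D, E, H, I are pairwise adjacent (a clique of size 4), so at least 4 colors are needed.
One proper 4-coloring: A=3, B=2, C=1, D=1, E=4, F=2, G=1, H=3, I=2, J=1, K=2. Each edge has distinct colors on its endpoints.

4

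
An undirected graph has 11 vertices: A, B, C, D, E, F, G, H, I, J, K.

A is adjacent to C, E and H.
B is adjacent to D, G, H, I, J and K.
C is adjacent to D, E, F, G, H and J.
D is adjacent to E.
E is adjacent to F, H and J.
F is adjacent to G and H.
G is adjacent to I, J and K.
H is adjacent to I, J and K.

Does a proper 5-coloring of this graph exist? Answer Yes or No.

The chromatic number is 4. A, C, E, H are pairwise adjacent (a clique of size 4), so at least 4 colors are needed.
A valid assignment using 4 colors: A=4, B=2, C=2, D=1, E=3, F=4, G=1, H=1, I=3, J=4, K=3.
Since 5 ≥ 4, a proper 5-coloring certainly exists.

Yes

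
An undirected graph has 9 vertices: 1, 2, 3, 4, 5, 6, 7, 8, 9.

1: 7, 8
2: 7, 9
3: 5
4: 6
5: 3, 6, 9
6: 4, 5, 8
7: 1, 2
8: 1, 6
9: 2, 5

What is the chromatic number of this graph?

The cycle 1-8-6-5-9-2-7-1 has odd length 7, so it cannot be 2-colored; at least 3 colors are needed.
3 colors suffice: 1=blue, 2=green, 3=blue, 4=red, 5=red, 6=blue, 7=red, 8=red, 9=blue. Every edge joins two different colors.

3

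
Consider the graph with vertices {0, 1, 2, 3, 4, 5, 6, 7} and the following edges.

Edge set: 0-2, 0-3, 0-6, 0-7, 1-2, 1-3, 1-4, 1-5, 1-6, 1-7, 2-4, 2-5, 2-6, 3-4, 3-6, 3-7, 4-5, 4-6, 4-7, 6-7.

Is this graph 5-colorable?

Yes

The chromatic number is 5. 1, 3, 4, 6, 7 form a clique, so at least 5 colors are needed.
5 colors suffice: color a → {0, 1}; color b → {4}; color c → {5, 6}; color d → {2, 3}; color e → {7}.
That is already a proper 5-coloring.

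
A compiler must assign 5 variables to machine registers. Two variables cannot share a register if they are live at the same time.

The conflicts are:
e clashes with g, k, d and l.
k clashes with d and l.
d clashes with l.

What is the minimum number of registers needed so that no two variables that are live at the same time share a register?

e, k, d, l all conflict with each other, so at least 4 registers are needed.
4 registers suffice: e=1, g=2, k=4, d=3, l=2. Each listed conflict is separated.

4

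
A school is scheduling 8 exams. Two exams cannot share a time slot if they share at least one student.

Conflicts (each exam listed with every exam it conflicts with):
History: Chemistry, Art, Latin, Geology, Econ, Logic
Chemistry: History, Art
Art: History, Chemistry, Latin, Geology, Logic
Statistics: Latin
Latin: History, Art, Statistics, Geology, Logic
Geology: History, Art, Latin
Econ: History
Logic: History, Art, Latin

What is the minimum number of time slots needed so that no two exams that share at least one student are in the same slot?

History, Art, Latin, Logic all conflict with each other, so at least 4 time slots are needed.
4 time slots suffice: History=1, Chemistry=2, Art=3, Statistics=1, Latin=2, Geology=4, Econ=2, Logic=4. Each listed conflict is separated.

4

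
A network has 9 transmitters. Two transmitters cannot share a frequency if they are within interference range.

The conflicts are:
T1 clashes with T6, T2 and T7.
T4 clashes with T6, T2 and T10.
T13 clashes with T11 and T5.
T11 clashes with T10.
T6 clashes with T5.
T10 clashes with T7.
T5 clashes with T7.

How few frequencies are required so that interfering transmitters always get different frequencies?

The cycle T11-T13-T5-T7-T10-T11 has odd length 5, so it cannot be 2-colored; at least 3 frequencies are needed.
3 frequencies suffice: T1=1, T4=3, T13=3, T11=2, T6=2, T2=2, T10=1, T5=1, T7=2. No two conflicting transmitters share a frequency.

3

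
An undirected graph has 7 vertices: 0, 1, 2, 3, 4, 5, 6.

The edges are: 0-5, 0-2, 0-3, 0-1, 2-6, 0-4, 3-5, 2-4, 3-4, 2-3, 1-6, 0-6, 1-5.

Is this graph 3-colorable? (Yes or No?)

0, 2, 3, 4 are pairwise adjacent (a clique of size 4), so at least 4 colors are needed.
So 3 colors are not enough.

No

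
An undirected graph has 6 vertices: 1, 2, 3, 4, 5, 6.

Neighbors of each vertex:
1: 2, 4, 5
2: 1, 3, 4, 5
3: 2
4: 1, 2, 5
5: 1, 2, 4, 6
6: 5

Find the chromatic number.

4

1, 2, 4, 5 are pairwise adjacent (a clique of size 4), so at least 4 colors are needed.
4 colors suffice: color red → {2, 6}; color blue → {3, 5}; color green → {1}; color yellow → {4}. Each edge has distinct colors on its endpoints.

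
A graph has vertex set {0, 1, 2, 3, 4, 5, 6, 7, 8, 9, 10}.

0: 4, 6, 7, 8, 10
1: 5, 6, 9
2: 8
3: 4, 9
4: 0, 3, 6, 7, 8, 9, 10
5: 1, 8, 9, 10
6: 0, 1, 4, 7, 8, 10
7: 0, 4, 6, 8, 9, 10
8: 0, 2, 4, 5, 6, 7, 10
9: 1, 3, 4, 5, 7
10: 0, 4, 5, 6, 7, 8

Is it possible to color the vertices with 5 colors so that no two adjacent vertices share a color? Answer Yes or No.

No

0, 4, 6, 7, 8, 10 are mutually adjacent (a clique of size 6), so at least 6 colors are needed.
So 5 colors are not enough.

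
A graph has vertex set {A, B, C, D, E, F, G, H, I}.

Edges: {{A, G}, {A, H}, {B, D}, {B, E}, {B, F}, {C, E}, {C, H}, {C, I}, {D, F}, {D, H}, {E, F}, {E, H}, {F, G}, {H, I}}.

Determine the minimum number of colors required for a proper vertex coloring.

3

C, H, I form a triangle, so at least 3 colors are needed.
3 colors suffice: color red → {F, H}; color blue → {A, D, E, I}; color green → {B, C, G}. Every edge joins two different colors.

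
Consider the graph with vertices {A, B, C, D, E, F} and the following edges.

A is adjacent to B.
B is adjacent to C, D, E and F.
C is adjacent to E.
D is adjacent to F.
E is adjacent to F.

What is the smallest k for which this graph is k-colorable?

B, E, F form a triangle, so at least 3 colors are needed.
3 colors suffice: color 1 → {B}; color 2 → {A, C, F}; color 3 → {D, E}. Every edge joins two different colors.

3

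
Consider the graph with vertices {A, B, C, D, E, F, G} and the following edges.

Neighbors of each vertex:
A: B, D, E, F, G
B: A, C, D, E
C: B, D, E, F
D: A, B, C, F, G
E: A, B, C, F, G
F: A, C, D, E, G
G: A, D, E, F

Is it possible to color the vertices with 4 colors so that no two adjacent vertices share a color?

The chromatic number is 4. A, D, F, G form a clique, so at least 4 colors are needed.
4 colors suffice: A=blue, B=green, C=blue, D=red, E=red, F=green, G=yellow.
That is already a proper 4-coloring.

Yes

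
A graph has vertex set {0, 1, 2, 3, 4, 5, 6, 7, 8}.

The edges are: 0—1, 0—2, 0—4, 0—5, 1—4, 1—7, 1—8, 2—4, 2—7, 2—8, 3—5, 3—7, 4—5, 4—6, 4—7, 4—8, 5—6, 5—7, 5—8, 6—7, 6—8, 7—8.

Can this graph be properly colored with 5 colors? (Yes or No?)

The chromatic number is 5. 4, 5, 6, 7, 8 form a clique, so at least 5 colors are needed.
5 colors suffice: 0=a, 1=d, 2=d, 3=b, 4=b, 5=d, 6=e, 7=a, 8=c.
That is already a proper 5-coloring.

Yes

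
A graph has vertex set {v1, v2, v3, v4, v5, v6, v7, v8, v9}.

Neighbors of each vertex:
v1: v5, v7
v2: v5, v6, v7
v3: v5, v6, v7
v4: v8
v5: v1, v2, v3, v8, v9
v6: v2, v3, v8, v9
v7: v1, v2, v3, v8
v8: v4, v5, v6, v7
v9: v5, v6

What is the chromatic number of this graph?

2

v1 and v5 are adjacent, so at least 2 colors are needed.
2 colors suffice: color 1 → {v4, v5, v6, v7}; color 2 → {v1, v2, v3, v8, v9}. Every edge joins two different colors.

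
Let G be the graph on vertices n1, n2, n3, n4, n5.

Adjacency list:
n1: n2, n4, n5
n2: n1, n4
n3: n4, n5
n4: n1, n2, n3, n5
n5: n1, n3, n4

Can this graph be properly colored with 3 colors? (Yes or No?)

The chromatic number is 3. n3, n4, n5 are pairwise adjacent, so at least 3 colors are needed.
3 colors suffice: color R → {n4}; color B → {n1, n3}; color G → {n2, n5}.
That is already a proper 3-coloring.

Yes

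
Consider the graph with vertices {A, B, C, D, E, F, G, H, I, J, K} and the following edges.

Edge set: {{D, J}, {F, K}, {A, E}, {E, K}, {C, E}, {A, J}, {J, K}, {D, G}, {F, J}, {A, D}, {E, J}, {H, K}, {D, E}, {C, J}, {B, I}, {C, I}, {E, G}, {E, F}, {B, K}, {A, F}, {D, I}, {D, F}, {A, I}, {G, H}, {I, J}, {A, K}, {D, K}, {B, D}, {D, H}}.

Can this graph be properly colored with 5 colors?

A, D, E, F, J, K form a clique, so at least 6 colors are needed.
So 5 colors are not enough.

No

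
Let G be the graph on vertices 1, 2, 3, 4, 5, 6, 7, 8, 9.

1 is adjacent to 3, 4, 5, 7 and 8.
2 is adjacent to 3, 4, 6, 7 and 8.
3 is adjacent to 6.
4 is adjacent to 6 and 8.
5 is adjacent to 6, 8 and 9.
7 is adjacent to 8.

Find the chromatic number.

3

2, 4, 8 are pairwise adjacent, so at least 3 colors are needed.
One proper 3-coloring: 1=b, 2=b, 3=c, 4=c, 5=c, 6=a, 7=c, 8=a, 9=a. Every edge joins two different colors.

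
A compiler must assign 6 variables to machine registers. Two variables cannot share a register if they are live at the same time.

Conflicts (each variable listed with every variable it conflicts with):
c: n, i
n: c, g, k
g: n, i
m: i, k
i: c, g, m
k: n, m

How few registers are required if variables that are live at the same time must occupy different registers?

The cycle m-i-g-n-k-m has odd length 5, so it cannot be 2-colored; at least 3 registers are needed.
3 registers suffice: c=2, n=1, g=2, m=2, i=1, k=3. Each listed conflict is separated.

3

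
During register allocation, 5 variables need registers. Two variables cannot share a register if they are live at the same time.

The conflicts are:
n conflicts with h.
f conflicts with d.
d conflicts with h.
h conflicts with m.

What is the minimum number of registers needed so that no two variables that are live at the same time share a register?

2

d and h conflict, so at least 2 registers are needed.
A valid assignment using 2 registers: n=2, f=1, d=2, h=1, m=2. Every pair that conflicts lands in different registers.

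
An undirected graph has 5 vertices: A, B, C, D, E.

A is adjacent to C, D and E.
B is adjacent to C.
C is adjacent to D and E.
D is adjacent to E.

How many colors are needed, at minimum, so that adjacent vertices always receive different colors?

A, C, D, E form a clique, so at least 4 colors are needed.
4 colors suffice: A=4, B=2, C=1, D=3, E=2. Each edge has distinct colors on its endpoints.

4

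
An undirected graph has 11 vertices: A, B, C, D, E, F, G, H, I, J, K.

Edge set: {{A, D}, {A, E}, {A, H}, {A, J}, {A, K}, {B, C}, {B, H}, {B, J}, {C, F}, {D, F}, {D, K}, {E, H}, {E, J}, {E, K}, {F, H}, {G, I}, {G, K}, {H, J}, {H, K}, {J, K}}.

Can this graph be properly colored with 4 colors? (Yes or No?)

A, E, H, J, K form a clique, so at least 5 colors are needed.
So 4 colors are not enough.

No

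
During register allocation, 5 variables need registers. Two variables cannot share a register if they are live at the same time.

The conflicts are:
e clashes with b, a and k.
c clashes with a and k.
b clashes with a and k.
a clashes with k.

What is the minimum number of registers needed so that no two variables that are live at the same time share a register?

4

e, b, a, k are mutually in conflict, so at least 4 registers are needed.
4 registers suffice: e=3, c=3, b=4, a=2, k=1. No two conflicting variables share a register.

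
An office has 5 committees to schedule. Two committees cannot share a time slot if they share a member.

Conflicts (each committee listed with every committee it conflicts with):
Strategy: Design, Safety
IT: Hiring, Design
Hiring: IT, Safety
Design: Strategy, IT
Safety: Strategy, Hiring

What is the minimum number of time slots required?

3

The cycle Strategy-Design-IT-Hiring-Safety-Strategy has odd length 5, so it cannot be 2-colored; at least 3 time slots are needed.
Using 3 time slots: Strategy=1, IT=1, Hiring=2, Design=2, Safety=3. Each listed conflict is separated.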